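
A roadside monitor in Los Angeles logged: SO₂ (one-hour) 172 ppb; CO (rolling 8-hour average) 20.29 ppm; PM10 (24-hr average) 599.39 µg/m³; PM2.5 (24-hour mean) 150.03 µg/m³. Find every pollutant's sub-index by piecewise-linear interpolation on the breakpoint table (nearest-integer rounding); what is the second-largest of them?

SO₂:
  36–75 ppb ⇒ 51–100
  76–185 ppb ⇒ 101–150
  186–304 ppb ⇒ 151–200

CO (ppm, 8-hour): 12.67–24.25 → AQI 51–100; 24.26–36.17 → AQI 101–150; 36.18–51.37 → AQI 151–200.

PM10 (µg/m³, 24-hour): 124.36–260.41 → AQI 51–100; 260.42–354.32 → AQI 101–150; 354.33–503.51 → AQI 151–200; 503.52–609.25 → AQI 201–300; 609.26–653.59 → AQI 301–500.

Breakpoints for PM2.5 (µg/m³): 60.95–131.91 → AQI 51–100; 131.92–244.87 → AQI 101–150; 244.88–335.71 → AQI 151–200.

144

SO₂: 172 lies in 76–185, so I_lo=101, I_hi=150, C_lo=76, C_hi=185.
(150−101)/(185−76) × (172−76) + 101 = 49/109 × 96 + 101 ≈ 144.16 → 144.
CO: 20.29 ∈ [12.67, 24.25] ↔ index [51, 100].
51 + (20.29−12.67)·(100−51)/(24.25−12.67) = 51 + 7.62·49/11.58 ≈ 83.24, so AQI = 83.
PM10: row 503.52–609.25 (AQI 201–300). (300−201)·(599.39−503.52)/(609.25−503.52) + 201 = 99·95.87/105.73 + 201 ≈ 290.77 → 291.
PM2.5 150.03: bracket 131.92–244.87 → index 101–150; slope 49/112.95, offset 18.11.
AQI = 101 + 49/112.95·18.11 ≈ 108.86 ⇒ 109.
Sub-indices: SO₂→144, CO→83, PM10→291, PM2.5→109. Ranked high→low: 291, 144, 109, 83. Second-highest sub-index = 144.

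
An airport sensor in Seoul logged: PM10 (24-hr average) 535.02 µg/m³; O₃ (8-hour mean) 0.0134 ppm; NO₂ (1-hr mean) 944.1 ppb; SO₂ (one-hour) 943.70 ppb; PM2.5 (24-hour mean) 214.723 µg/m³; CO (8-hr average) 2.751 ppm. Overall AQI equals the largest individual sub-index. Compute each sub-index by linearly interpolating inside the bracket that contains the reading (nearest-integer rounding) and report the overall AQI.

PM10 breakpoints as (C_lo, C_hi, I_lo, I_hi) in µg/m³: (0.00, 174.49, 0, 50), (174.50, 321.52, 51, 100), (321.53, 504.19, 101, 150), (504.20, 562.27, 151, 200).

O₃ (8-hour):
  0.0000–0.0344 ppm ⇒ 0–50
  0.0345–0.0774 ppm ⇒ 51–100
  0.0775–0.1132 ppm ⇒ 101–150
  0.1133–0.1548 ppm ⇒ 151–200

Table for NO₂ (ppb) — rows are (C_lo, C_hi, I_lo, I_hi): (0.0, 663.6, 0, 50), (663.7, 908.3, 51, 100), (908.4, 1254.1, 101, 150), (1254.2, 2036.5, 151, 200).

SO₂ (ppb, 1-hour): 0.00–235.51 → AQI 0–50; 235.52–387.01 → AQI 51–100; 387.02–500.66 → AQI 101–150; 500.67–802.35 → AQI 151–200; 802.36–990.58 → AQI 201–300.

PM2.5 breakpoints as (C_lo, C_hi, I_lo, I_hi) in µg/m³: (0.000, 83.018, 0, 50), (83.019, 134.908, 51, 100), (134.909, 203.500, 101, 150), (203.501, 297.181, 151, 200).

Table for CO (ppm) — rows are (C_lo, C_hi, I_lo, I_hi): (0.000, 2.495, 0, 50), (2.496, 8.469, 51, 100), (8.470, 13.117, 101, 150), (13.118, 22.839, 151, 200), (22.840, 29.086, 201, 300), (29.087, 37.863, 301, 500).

275

PM10: 535.02 lies in 504.20–562.27, so I_lo=151, I_hi=200, C_lo=504.20, C_hi=562.27.
(200−151)/(562.27−504.20) × (535.02−504.20) + 151 = 49/58.07 × 30.82 + 151 ≈ 177.01 → 177.
O₃: row 0.0000–0.0344 (AQI 0–50). (50−0)·(0.0134−0.0000)/(0.0344−0.0000) + 0 = 50·0.0134/0.0344 + 0 ≈ 19.48 → 19.
NO₂: row 908.4–1254.1 (AQI 101–150). (150−101)·(944.1−908.4)/(1254.1−908.4) + 101 = 49·35.7/345.7 + 101 ≈ 106.06 → 106.
SO₂: 943.70 ∈ [802.36, 990.58] ↔ index [201, 300].
201 + (943.70−802.36)·(300−201)/(990.58−802.36) = 201 + 141.34·99/188.22 ≈ 275.34, so AQI = 275.
PM2.5: 214.723 ∈ [203.501, 297.181] ↔ index [151, 200].
151 + (214.723−203.501)·(200−151)/(297.181−203.501) = 151 + 11.222·49/93.680 ≈ 156.87, so AQI = 157.
CO: row 2.496–8.469 (AQI 51–100). (100−51)·(2.751−2.496)/(8.469−2.496) + 51 = 49·0.255/5.973 + 51 ≈ 53.09 → 53.
Sub-indices: PM10→177, O₃→19, NO₂→106, SO₂→275, PM2.5→157, CO→53. Overall AQI = max = 275; dominant pollutant is SO₂.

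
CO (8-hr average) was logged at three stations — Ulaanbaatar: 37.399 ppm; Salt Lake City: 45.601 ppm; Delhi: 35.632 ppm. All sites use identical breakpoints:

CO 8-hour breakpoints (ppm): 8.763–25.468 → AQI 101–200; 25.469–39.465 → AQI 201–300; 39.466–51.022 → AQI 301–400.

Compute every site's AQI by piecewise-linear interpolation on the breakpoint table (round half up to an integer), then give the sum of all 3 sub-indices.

Ulaanbaatar: 37.399 ∈ [25.469, 39.465] ↔ index [201, 300].
201 + (37.399−25.469)·(300−201)/(39.465−25.469) = 201 + 11.930·99/13.996 ≈ 285.39, so AQI = 285.
Salt Lake City: row 39.466–51.022 (AQI 301–400). (400−301)·(45.601−39.466)/(51.022−39.466) + 301 = 99·6.135/11.556 + 301 ≈ 353.56 → 354.
Delhi 35.632: bracket 25.469–39.465 → index 201–300; slope 99/13.996, offset 10.163.
AQI = 201 + 99/13.996·10.163 ≈ 272.89 ⇒ 273.
AQIs: Ulaanbaatar=285, Salt Lake City=354, Delhi=273. Sum = 285 + 354 + 273 = 912.

912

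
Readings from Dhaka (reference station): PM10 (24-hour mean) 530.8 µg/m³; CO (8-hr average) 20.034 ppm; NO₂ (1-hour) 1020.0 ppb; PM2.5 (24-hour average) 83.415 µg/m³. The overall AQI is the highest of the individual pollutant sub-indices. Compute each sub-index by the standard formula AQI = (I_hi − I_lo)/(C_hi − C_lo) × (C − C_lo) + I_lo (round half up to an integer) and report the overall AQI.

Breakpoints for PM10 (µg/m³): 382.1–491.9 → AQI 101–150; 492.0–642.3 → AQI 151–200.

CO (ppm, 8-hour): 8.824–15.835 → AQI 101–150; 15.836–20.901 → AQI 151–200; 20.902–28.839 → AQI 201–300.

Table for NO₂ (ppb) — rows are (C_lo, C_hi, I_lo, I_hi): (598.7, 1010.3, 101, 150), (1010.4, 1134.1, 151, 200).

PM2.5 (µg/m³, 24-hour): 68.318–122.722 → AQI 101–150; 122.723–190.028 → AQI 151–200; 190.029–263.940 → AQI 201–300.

192

PM10 530.8: bracket 492.0–642.3 → index 151–200; slope 49/150.3, offset 38.8.
AQI = 151 + 49/150.3·38.8 ≈ 163.65 ⇒ 164.
CO 20.034: bracket 15.836–20.901 → index 151–200; slope 49/5.065, offset 4.198.
AQI = 151 + 49/5.065·4.198 ≈ 191.61 ⇒ 192.
NO₂ 1020.0: bracket 1010.4–1134.1 → index 151–200; slope 49/123.7, offset 9.6.
AQI = 151 + 49/123.7·9.6 ≈ 154.80 ⇒ 155.
PM2.5 83.415: bracket 68.318–122.722 → index 101–150; slope 49/54.404, offset 15.097.
AQI = 101 + 49/54.404·15.097 ≈ 114.60 ⇒ 115.
Sub-indices: PM10→164, CO→192, NO₂→155, PM2.5→115. Overall AQI = max = 192; dominant pollutant is CO.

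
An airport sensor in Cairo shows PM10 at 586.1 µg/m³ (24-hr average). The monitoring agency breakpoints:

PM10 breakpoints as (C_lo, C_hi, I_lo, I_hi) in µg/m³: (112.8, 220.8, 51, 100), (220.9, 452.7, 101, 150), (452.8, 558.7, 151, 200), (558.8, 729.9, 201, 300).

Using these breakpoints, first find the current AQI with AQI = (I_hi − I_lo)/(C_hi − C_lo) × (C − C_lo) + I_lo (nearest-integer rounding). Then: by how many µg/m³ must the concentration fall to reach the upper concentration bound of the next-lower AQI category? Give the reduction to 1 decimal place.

PM10: row 558.8–729.9 (AQI 201–300). (300−201)·(586.1−558.8)/(729.9−558.8) + 201 = 99·27.3/171.1 + 201 ≈ 216.80 → 217.
Current AQI 217 is in the Very Unhealthy range (201–300). The next-lower category tops out at AQI 200, whose upper concentration bound is 558.7 µg/m³.
Reduction needed = 586.1 − 558.7 = 27.4 µg/m³.

27.4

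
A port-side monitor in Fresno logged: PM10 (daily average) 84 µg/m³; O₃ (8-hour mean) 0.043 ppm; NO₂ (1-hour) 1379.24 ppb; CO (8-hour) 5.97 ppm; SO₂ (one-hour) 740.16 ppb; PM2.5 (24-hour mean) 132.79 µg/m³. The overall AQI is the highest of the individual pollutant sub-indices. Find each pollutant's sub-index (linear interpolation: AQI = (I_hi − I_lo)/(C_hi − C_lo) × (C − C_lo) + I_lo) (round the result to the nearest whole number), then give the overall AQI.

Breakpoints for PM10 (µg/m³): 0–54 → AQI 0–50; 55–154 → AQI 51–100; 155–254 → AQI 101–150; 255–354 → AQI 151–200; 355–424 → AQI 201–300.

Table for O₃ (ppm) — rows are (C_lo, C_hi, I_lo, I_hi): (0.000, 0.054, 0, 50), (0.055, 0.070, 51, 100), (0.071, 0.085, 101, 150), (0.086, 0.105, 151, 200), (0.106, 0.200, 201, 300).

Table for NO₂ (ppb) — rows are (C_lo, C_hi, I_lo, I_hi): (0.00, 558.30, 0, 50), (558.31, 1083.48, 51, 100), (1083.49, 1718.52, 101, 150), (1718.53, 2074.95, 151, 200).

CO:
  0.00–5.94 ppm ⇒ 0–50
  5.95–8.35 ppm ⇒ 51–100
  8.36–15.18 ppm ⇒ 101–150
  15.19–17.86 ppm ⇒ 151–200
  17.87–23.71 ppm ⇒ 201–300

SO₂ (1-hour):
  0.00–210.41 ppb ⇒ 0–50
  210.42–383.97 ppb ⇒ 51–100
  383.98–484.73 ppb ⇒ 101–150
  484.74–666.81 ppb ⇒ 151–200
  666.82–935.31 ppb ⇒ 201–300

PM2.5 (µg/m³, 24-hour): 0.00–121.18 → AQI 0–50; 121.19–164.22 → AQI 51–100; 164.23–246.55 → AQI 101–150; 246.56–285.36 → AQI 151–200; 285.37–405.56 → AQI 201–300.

228

PM10 84: bracket 55–154 → index 51–100; slope 49/99, offset 29.
AQI = 51 + 49/99·29 ≈ 65.35 ⇒ 65.
O₃: 0.043 lies in 0.000–0.054, so I_lo=0, I_hi=50, C_lo=0.000, C_hi=0.054.
(50−0)/(0.054−0.000) × (0.043−0.000) + 0 = 50/0.054 × 0.043 + 0 ≈ 39.81 → 40.
NO₂: 1379.24 ∈ [1083.49, 1718.52] ↔ index [101, 150].
101 + (1379.24−1083.49)·(150−101)/(1718.52−1083.49) = 101 + 295.75·49/635.03 ≈ 123.82, so AQI = 124.
CO 5.97: bracket 5.95–8.35 → index 51–100; slope 49/2.40, offset 0.02.
AQI = 51 + 49/2.40·0.02 ≈ 51.41 ⇒ 51.
SO₂: 740.16 lies in 666.82–935.31, so I_lo=201, I_hi=300, C_lo=666.82, C_hi=935.31.
(300−201)/(935.31−666.82) × (740.16−666.82) + 201 = 99/268.49 × 73.34 + 201 ≈ 228.04 → 228.
PM2.5: row 121.19–164.22 (AQI 51–100). (100−51)·(132.79−121.19)/(164.22−121.19) + 51 = 49·11.60/43.03 + 51 ≈ 64.21 → 64.
Sub-indices: PM10→65, O₃→40, NO₂→124, CO→51, SO₂→228, PM2.5→64. Overall AQI = max = 228; dominant pollutant is SO₂.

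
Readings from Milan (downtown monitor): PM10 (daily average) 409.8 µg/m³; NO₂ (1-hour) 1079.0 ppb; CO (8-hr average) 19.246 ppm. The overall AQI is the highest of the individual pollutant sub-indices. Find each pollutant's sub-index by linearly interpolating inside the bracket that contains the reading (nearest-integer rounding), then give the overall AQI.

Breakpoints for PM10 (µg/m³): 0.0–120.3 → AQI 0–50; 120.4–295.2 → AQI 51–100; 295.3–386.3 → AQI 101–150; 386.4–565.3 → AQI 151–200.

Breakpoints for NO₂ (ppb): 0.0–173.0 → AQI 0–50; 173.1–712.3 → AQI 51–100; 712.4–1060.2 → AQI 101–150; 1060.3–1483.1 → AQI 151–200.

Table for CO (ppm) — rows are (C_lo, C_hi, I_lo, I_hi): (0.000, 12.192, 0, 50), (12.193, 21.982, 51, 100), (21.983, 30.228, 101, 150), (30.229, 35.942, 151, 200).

PM10: 409.8 lies in 386.4–565.3, so I_lo=151, I_hi=200, C_lo=386.4, C_hi=565.3.
(200−151)/(565.3−386.4) × (409.8−386.4) + 151 = 49/178.9 × 23.4 + 151 ≈ 157.41 → 157.
NO₂: 1079.0 ∈ [1060.3, 1483.1] ↔ index [151, 200].
151 + (1079.0−1060.3)·(200−151)/(1483.1−1060.3) = 151 + 18.7·49/422.8 ≈ 153.17, so AQI = 153.
CO: row 12.193–21.982 (AQI 51–100). (100−51)·(19.246−12.193)/(21.982−12.193) + 51 = 49·7.053/9.789 + 51 ≈ 86.30 → 86.
Sub-indices: PM10→157, NO₂→153, CO→86. Overall AQI = max = 157; dominant pollutant is PM10.

157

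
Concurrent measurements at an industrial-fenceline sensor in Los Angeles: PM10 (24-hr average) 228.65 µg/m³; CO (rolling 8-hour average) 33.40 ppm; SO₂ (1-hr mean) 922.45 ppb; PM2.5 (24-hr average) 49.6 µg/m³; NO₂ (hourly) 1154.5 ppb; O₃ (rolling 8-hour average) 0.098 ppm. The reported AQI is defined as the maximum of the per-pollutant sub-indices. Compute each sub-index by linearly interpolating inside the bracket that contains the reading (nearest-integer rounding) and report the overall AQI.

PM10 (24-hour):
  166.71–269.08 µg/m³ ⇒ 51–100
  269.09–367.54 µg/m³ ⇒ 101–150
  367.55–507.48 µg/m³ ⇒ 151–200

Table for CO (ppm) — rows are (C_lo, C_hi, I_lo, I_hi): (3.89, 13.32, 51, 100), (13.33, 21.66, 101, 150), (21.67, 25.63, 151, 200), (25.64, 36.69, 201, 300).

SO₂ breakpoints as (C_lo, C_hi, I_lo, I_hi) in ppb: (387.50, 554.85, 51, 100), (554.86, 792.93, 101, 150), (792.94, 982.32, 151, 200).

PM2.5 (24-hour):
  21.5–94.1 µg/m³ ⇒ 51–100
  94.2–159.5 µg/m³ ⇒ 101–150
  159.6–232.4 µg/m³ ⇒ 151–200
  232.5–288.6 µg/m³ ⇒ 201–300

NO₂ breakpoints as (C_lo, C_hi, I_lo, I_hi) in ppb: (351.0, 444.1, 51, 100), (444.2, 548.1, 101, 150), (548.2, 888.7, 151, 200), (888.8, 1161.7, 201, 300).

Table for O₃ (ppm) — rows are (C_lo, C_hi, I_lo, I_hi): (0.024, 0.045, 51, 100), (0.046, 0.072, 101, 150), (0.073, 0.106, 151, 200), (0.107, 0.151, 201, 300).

PM10: 228.65 ∈ [166.71, 269.08] ↔ index [51, 100].
51 + (228.65−166.71)·(100−51)/(269.08−166.71) = 51 + 61.94·49/102.37 ≈ 80.65, so AQI = 81.
CO: row 25.64–36.69 (AQI 201–300). (300−201)·(33.40−25.64)/(36.69−25.64) + 201 = 99·7.76/11.05 + 201 ≈ 270.52 → 271.
SO₂: row 792.94–982.32 (AQI 151–200). (200−151)·(922.45−792.94)/(982.32−792.94) + 151 = 49·129.51/189.38 + 151 ≈ 184.51 → 185.
PM2.5: row 21.5–94.1 (AQI 51–100). (100−51)·(49.6−21.5)/(94.1−21.5) + 51 = 49·28.1/72.6 + 51 ≈ 69.97 → 70.
NO₂: 1154.5 ∈ [888.8, 1161.7] ↔ index [201, 300].
201 + (1154.5−888.8)·(300−201)/(1161.7−888.8) = 201 + 265.7·99/272.9 ≈ 297.39, so AQI = 297.
O₃: row 0.073–0.106 (AQI 151–200). (200−151)·(0.098−0.073)/(0.106−0.073) + 151 = 49·0.025/0.033 + 151 ≈ 188.12 → 188.
Sub-indices: PM10→81, CO→271, SO₂→185, PM2.5→70, NO₂→297, O₃→188. Overall AQI = max = 297; dominant pollutant is NO₂.
AQI 297: Very Unhealthy.

297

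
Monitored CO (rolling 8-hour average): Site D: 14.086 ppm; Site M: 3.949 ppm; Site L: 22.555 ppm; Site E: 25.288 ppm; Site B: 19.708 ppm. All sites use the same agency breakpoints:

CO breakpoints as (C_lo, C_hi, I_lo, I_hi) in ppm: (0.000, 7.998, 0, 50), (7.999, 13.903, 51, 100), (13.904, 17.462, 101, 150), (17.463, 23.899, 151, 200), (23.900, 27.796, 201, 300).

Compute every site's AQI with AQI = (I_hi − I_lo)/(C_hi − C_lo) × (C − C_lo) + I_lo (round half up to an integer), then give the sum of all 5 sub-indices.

Site D: 14.086 lies in 13.904–17.462, so I_lo=101, I_hi=150, C_lo=13.904, C_hi=17.462.
(150−101)/(17.462−13.904) × (14.086−13.904) + 101 = 49/3.558 × 0.182 + 101 ≈ 103.51 → 104.
Site M: 3.949 lies in 0.000–7.998, so I_lo=0, I_hi=50, C_lo=0.000, C_hi=7.998.
(50−0)/(7.998−0.000) × (3.949−0.000) + 0 = 50/7.998 × 3.949 + 0 ≈ 24.69 → 25.
Site L: 22.555 lies in 17.463–23.899, so I_lo=151, I_hi=200, C_lo=17.463, C_hi=23.899.
(200−151)/(23.899−17.463) × (22.555−17.463) + 151 = 49/6.436 × 5.092 + 151 ≈ 189.77 → 190.
Site E: row 23.900–27.796 (AQI 201–300). (300−201)·(25.288−23.900)/(27.796−23.900) + 201 = 99·1.388/3.896 + 201 ≈ 236.27 → 236.
Site B 19.708: bracket 17.463–23.899 → index 151–200; slope 49/6.436, offset 2.245.
AQI = 151 + 49/6.436·2.245 ≈ 168.09 ⇒ 168.
AQIs: Site D=104, Site M=25, Site L=190, Site E=236, Site B=168. Sum = 104 + 25 + 190 + 236 + 168 = 723.

723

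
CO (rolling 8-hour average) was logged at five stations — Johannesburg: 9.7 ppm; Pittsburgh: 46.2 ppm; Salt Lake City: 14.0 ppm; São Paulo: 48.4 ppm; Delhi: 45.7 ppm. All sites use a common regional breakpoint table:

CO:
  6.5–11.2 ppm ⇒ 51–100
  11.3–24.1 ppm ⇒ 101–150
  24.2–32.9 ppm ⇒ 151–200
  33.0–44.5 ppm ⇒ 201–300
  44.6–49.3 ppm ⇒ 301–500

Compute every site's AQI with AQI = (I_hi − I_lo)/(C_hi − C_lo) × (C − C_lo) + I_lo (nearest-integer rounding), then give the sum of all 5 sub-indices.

Johannesburg: row 6.5–11.2 (AQI 51–100). (100−51)·(9.7−6.5)/(11.2−6.5) + 51 = 49·3.2/4.7 + 51 ≈ 84.36 → 84.
Pittsburgh: 46.2 lies in 44.6–49.3, so I_lo=301, I_hi=500, C_lo=44.6, C_hi=49.3.
(500−301)/(49.3−44.6) × (46.2−44.6) + 301 = 199/4.7 × 1.6 + 301 ≈ 368.74 → 369.
Salt Lake City 14.0: bracket 11.3–24.1 → index 101–150; slope 49/12.8, offset 2.7.
AQI = 101 + 49/12.8·2.7 ≈ 111.34 ⇒ 111.
São Paulo: 48.4 lies in 44.6–49.3, so I_lo=301, I_hi=500, C_lo=44.6, C_hi=49.3.
(500−301)/(49.3−44.6) × (48.4−44.6) + 301 = 199/4.7 × 3.8 + 301 ≈ 461.89 → 462.
Delhi 45.7: bracket 44.6–49.3 → index 301–500; slope 199/4.7, offset 1.1.
AQI = 301 + 199/4.7·1.1 ≈ 347.57 ⇒ 348.
AQIs: Johannesburg=84, Pittsburgh=369, Salt Lake City=111, São Paulo=462, Delhi=348. Sum = 84 + 369 + 111 + 462 + 348 = 1374.

1374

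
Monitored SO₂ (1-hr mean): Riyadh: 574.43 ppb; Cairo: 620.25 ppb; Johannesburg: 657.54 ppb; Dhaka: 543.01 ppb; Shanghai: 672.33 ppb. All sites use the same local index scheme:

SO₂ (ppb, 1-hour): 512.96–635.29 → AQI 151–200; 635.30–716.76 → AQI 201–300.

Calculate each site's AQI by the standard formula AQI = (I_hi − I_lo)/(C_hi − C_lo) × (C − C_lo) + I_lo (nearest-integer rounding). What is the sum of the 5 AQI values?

1007

Riyadh: 574.43 ∈ [512.96, 635.29] ↔ index [151, 200].
151 + (574.43−512.96)·(200−151)/(635.29−512.96) = 151 + 61.47·49/122.33 ≈ 175.62, so AQI = 176.
Cairo: 620.25 ∈ [512.96, 635.29] ↔ index [151, 200].
151 + (620.25−512.96)·(200−151)/(635.29−512.96) = 151 + 107.29·49/122.33 ≈ 193.98, so AQI = 194.
Johannesburg 657.54: bracket 635.30–716.76 → index 201–300; slope 99/81.46, offset 22.24.
AQI = 201 + 99/81.46·22.24 ≈ 228.03 ⇒ 228.
Dhaka: 543.01 ∈ [512.96, 635.29] ↔ index [151, 200].
151 + (543.01−512.96)·(200−151)/(635.29−512.96) = 151 + 30.05·49/122.33 ≈ 163.04, so AQI = 163.
Shanghai: 672.33 lies in 635.30–716.76, so I_lo=201, I_hi=300, C_lo=635.30, C_hi=716.76.
(300−201)/(716.76−635.30) × (672.33−635.30) + 201 = 99/81.46 × 37.03 + 201 ≈ 246.00 → 246.
AQIs: Riyadh=176, Cairo=194, Johannesburg=228, Dhaka=163, Shanghai=246. Sum = 176 + 194 + 228 + 163 + 246 = 1007.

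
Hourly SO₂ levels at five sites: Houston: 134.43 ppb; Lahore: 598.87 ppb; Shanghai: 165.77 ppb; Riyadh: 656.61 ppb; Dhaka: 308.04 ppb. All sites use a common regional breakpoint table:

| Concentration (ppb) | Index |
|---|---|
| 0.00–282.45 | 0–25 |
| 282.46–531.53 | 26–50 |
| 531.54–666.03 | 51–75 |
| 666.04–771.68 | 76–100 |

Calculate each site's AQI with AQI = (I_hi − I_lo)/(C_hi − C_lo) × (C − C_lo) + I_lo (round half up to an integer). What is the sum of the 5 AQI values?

Houston: 134.43 lies in 0.00–282.45, so I_lo=0, I_hi=25, C_lo=0.00, C_hi=282.45.
(25−0)/(282.45−0.00) × (134.43−0.00) + 0 = 25/282.45 × 134.43 + 0 ≈ 11.90 → 12.
Lahore: 598.87 ∈ [531.54, 666.03] ↔ index [51, 75].
51 + (598.87−531.54)·(75−51)/(666.03−531.54) = 51 + 67.33·24/134.49 ≈ 63.02, so AQI = 63.
Shanghai 165.77: bracket 0.00–282.45 → index 0–25; slope 25/282.45, offset 165.77.
AQI = 0 + 25/282.45·165.77 ≈ 14.67 ⇒ 15.
Riyadh 656.61: bracket 531.54–666.03 → index 51–75; slope 24/134.49, offset 125.07.
AQI = 51 + 24/134.49·125.07 ≈ 73.32 ⇒ 73.
Dhaka: 308.04 lies in 282.46–531.53, so I_lo=26, I_hi=50, C_lo=282.46, C_hi=531.53.
(50−26)/(531.53−282.46) × (308.04−282.46) + 26 = 24/249.07 × 25.58 + 26 ≈ 28.46 → 28.
AQIs: Houston=12, Lahore=63, Shanghai=15, Riyadh=73, Dhaka=28. Sum = 12 + 63 + 15 + 73 + 28 = 191.

191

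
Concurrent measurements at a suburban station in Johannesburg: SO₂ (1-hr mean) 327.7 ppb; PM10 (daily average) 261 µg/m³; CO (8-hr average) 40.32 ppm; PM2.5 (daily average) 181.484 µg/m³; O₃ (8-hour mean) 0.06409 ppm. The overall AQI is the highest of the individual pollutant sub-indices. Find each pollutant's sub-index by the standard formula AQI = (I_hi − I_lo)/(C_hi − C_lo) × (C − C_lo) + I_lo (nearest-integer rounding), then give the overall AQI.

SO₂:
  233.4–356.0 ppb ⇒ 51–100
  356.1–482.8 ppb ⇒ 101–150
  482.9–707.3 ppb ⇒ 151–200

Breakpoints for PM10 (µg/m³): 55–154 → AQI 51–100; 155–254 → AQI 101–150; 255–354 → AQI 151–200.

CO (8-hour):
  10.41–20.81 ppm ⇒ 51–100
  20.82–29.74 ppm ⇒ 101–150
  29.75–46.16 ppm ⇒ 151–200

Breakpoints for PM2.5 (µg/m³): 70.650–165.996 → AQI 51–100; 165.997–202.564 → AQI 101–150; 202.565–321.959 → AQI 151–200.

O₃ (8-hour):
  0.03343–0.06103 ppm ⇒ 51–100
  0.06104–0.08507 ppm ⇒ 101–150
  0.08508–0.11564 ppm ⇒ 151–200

SO₂: row 233.4–356.0 (AQI 51–100). (100−51)·(327.7−233.4)/(356.0−233.4) + 51 = 49·94.3/122.6 + 51 ≈ 88.69 → 89.
PM10: 261 lies in 255–354, so I_lo=151, I_hi=200, C_lo=255, C_hi=354.
(200−151)/(354−255) × (261−255) + 151 = 49/99 × 6 + 151 ≈ 153.97 → 154.
CO: row 29.75–46.16 (AQI 151–200). (200−151)·(40.32−29.75)/(46.16−29.75) + 151 = 49·10.57/16.41 + 151 ≈ 182.56 → 183.
PM2.5: 181.484 ∈ [165.997, 202.564] ↔ index [101, 150].
101 + (181.484−165.997)·(150−101)/(202.564−165.997) = 101 + 15.487·49/36.567 ≈ 121.75, so AQI = 122.
O₃ 0.06409: bracket 0.06104–0.08507 → index 101–150; slope 49/0.02403, offset 0.00305.
AQI = 101 + 49/0.02403·0.00305 ≈ 107.22 ⇒ 107.
Sub-indices: SO₂→89, PM10→154, CO→183, PM2.5→122, O₃→107. Overall AQI = max = 183; dominant pollutant is CO.

183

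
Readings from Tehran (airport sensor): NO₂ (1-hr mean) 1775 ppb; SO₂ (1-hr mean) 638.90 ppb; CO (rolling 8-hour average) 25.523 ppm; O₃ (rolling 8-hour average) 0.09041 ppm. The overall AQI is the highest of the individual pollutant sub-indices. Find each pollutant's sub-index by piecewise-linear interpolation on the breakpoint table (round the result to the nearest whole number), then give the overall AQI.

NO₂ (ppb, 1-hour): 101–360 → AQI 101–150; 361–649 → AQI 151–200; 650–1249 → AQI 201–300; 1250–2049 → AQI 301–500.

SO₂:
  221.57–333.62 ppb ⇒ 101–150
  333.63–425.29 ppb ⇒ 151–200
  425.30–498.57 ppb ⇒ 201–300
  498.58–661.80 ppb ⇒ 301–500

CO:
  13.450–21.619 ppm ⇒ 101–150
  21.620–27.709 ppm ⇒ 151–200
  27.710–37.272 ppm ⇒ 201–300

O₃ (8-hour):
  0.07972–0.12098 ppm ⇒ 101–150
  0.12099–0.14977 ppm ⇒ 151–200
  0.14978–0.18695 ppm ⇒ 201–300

472

NO₂: row 1250–2049 (AQI 301–500). (500−301)·(1775−1250)/(2049−1250) + 301 = 199·525/799 + 301 ≈ 431.76 → 432.
SO₂ 638.90: bracket 498.58–661.80 → index 301–500; slope 199/163.22, offset 140.32.
AQI = 301 + 199/163.22·140.32 ≈ 472.08 ⇒ 472.
CO: 25.523 ∈ [21.620, 27.709] ↔ index [151, 200].
151 + (25.523−21.620)·(200−151)/(27.709−21.620) = 151 + 3.903·49/6.089 ≈ 182.41, so AQI = 182.
O₃: 0.09041 lies in 0.07972–0.12098, so I_lo=101, I_hi=150, C_lo=0.07972, C_hi=0.12098.
(150−101)/(0.12098−0.07972) × (0.09041−0.07972) + 101 = 49/0.04126 × 0.01069 + 101 ≈ 113.70 → 114.
Sub-indices: NO₂→432, SO₂→472, CO→182, O₃→114. Overall AQI = max = 472; dominant pollutant is SO₂.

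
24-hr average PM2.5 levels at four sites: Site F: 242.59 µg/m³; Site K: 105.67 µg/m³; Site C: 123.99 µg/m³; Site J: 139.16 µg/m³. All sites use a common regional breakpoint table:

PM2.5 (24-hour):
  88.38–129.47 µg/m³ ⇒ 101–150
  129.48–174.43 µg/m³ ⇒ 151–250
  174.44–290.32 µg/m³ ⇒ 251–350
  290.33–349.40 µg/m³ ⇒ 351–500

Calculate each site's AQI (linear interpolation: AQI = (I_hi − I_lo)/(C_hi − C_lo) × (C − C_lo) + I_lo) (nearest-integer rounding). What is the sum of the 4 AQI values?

746

Site F: row 174.44–290.32 (AQI 251–350). (350−251)·(242.59−174.44)/(290.32−174.44) + 251 = 99·68.15/115.88 + 251 ≈ 309.22 → 309.
Site K: 105.67 lies in 88.38–129.47, so I_lo=101, I_hi=150, C_lo=88.38, C_hi=129.47.
(150−101)/(129.47−88.38) × (105.67−88.38) + 101 = 49/41.09 × 17.29 + 101 ≈ 121.62 → 122.
Site C 123.99: bracket 88.38–129.47 → index 101–150; slope 49/41.09, offset 35.61.
AQI = 101 + 49/41.09·35.61 ≈ 143.47 ⇒ 143.
Site J: row 129.48–174.43 (AQI 151–250). (250−151)·(139.16−129.48)/(174.43−129.48) + 151 = 99·9.68/44.95 + 151 ≈ 172.32 → 172.
AQIs: Site F=309, Site K=122, Site C=143, Site J=172. Sum = 309 + 122 + 143 + 172 = 746.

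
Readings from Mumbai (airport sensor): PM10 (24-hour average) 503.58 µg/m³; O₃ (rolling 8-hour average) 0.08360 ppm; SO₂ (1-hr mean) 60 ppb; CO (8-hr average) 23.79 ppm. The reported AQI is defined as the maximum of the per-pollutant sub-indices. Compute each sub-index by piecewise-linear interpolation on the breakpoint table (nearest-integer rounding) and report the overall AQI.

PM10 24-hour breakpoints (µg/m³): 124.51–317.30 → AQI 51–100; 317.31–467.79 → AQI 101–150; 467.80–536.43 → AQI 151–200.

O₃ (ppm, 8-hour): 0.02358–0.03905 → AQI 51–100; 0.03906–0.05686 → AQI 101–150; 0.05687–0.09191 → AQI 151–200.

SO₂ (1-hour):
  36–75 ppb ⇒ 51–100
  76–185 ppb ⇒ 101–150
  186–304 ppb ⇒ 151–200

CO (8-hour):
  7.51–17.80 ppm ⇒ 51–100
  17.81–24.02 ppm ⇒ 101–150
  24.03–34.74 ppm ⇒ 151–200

188

PM10: 503.58 lies in 467.80–536.43, so I_lo=151, I_hi=200, C_lo=467.80, C_hi=536.43.
(200−151)/(536.43−467.80) × (503.58−467.80) + 151 = 49/68.63 × 35.78 + 151 ≈ 176.55 → 177.
O₃: 0.08360 lies in 0.05687–0.09191, so I_lo=151, I_hi=200, C_lo=0.05687, C_hi=0.09191.
(200−151)/(0.09191−0.05687) × (0.08360−0.05687) + 151 = 49/0.03504 × 0.02673 + 151 ≈ 188.38 → 188.
SO₂ 60: bracket 36–75 → index 51–100; slope 49/39, offset 24.
AQI = 51 + 49/39·24 ≈ 81.15 ⇒ 81.
CO 23.79: bracket 17.81–24.02 → index 101–150; slope 49/6.21, offset 5.98.
AQI = 101 + 49/6.21·5.98 ≈ 148.19 ⇒ 148.
Sub-indices: PM10→177, O₃→188, SO₂→81, CO→148. Overall AQI = max = 188; dominant pollutant is O₃.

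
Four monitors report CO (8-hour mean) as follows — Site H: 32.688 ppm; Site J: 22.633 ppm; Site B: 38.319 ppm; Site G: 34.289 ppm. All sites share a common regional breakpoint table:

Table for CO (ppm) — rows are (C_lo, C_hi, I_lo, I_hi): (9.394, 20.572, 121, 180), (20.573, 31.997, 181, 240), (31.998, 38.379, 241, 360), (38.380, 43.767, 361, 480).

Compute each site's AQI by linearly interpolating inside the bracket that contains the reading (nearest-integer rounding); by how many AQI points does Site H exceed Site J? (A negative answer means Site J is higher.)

Site H 32.688: bracket 31.998–38.379 → index 241–360; slope 119/6.381, offset 0.690.
AQI = 241 + 119/6.381·0.690 ≈ 253.87 ⇒ 254.
Site J: row 20.573–31.997 (AQI 181–240). (240−181)·(22.633−20.573)/(31.997−20.573) + 181 = 59·2.060/11.424 + 181 ≈ 191.64 → 192.
Site B: 38.319 ∈ [31.998, 38.379] ↔ index [241, 360].
241 + (38.319−31.998)·(360−241)/(38.379−31.998) = 241 + 6.321·119/6.381 ≈ 358.88, so AQI = 359.
Site G: 34.289 lies in 31.998–38.379, so I_lo=241, I_hi=360, C_lo=31.998, C_hi=38.379.
(360−241)/(38.379−31.998) × (34.289−31.998) + 241 = 119/6.381 × 2.291 + 241 ≈ 283.73 → 284.
AQIs: Site H=254, Site J=192, Site B=359, Site G=284. Site H (254) − Site J (192) = 62.

62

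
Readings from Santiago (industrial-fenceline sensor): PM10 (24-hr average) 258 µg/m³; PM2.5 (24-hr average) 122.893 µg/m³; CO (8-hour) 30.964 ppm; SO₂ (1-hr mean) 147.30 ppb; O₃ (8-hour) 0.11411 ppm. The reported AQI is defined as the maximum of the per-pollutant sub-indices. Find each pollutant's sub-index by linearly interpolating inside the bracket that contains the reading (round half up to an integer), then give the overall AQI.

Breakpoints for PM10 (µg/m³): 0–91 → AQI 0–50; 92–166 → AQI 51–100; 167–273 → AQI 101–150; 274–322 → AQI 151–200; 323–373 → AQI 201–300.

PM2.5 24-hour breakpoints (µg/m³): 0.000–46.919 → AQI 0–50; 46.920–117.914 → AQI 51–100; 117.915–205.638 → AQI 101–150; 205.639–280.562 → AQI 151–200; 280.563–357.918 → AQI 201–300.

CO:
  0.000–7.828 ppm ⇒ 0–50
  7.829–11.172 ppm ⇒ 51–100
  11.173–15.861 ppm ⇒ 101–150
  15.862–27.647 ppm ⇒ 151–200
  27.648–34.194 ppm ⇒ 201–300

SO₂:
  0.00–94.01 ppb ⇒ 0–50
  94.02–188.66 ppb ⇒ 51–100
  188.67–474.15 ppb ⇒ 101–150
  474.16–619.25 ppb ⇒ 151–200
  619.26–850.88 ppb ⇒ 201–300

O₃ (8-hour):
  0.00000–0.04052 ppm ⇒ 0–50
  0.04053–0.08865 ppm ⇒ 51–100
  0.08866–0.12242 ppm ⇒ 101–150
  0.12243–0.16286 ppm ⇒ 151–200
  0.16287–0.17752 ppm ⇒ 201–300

251

PM10: 258 ∈ [167, 273] ↔ index [101, 150].
101 + (258−167)·(150−101)/(273−167) = 101 + 91·49/106 ≈ 143.07, so AQI = 143.
PM2.5: 122.893 lies in 117.915–205.638, so I_lo=101, I_hi=150, C_lo=117.915, C_hi=205.638.
(150−101)/(205.638−117.915) × (122.893−117.915) + 101 = 49/87.723 × 4.978 + 101 ≈ 103.78 → 104.
CO: row 27.648–34.194 (AQI 201–300). (300−201)·(30.964−27.648)/(34.194−27.648) + 201 = 99·3.316/6.546 + 201 ≈ 251.15 → 251.
SO₂: row 94.02–188.66 (AQI 51–100). (100−51)·(147.30−94.02)/(188.66−94.02) + 51 = 49·53.28/94.64 + 51 ≈ 78.59 → 79.
O₃: row 0.08866–0.12242 (AQI 101–150). (150−101)·(0.11411−0.08866)/(0.12242−0.08866) + 101 = 49·0.02545/0.03376 + 101 ≈ 137.94 → 138.
Sub-indices: PM10→143, PM2.5→104, CO→251, SO₂→79, O₃→138. Overall AQI = max = 251; dominant pollutant is CO.
AQI 251: Very Unhealthy.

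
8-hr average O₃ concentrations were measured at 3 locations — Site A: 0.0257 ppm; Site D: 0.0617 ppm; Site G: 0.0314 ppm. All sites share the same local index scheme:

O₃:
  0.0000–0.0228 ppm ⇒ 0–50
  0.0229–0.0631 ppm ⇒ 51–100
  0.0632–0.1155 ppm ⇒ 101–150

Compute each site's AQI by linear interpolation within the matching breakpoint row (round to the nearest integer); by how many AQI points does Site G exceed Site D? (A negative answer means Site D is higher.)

Site A: 0.0257 lies in 0.0229–0.0631, so I_lo=51, I_hi=100, C_lo=0.0229, C_hi=0.0631.
(100−51)/(0.0631−0.0229) × (0.0257−0.0229) + 51 = 49/0.0402 × 0.0028 + 51 ≈ 54.41 → 54.
Site D: 0.0617 ∈ [0.0229, 0.0631] ↔ index [51, 100].
51 + (0.0617−0.0229)·(100−51)/(0.0631−0.0229) = 51 + 0.0388·49/0.0402 ≈ 98.29, so AQI = 98.
Site G: 0.0314 ∈ [0.0229, 0.0631] ↔ index [51, 100].
51 + (0.0314−0.0229)·(100−51)/(0.0631−0.0229) = 51 + 0.0085·49/0.0402 ≈ 61.36, so AQI = 61.
AQIs: Site A=54, Site D=98, Site G=61. Site G (61) − Site D (98) = -37.

-37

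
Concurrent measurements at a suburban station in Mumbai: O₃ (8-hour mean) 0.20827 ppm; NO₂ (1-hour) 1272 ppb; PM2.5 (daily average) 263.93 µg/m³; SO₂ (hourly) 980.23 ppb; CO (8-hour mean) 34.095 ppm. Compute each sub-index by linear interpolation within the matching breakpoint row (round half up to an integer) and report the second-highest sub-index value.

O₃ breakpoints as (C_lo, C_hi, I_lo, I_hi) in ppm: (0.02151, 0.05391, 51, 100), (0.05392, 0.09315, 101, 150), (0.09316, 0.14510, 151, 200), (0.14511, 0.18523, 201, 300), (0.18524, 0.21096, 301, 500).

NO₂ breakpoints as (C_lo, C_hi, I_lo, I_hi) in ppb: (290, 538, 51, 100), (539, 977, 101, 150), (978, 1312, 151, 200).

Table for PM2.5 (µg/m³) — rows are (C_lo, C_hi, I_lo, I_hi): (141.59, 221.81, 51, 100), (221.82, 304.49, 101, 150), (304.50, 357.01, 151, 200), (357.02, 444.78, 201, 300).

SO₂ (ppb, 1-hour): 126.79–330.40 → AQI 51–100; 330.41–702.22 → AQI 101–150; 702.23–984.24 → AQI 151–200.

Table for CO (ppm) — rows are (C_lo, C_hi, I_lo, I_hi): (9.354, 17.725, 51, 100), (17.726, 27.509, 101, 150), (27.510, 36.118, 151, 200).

O₃: row 0.18524–0.21096 (AQI 301–500). (500−301)·(0.20827−0.18524)/(0.21096−0.18524) + 301 = 199·0.02303/0.02572 + 301 ≈ 479.19 → 479.
NO₂: 1272 ∈ [978, 1312] ↔ index [151, 200].
151 + (1272−978)·(200−151)/(1312−978) = 151 + 294·49/334 ≈ 194.13, so AQI = 194.
PM2.5: 263.93 lies in 221.82–304.49, so I_lo=101, I_hi=150, C_lo=221.82, C_hi=304.49.
(150−101)/(304.49−221.82) × (263.93−221.82) + 101 = 49/82.67 × 42.11 + 101 ≈ 125.96 → 126.
SO₂: row 702.23–984.24 (AQI 151–200). (200−151)·(980.23−702.23)/(984.24−702.23) + 151 = 49·278.00/282.01 + 151 ≈ 199.30 → 199.
CO 34.095: bracket 27.510–36.118 → index 151–200; slope 49/8.608, offset 6.585.
AQI = 151 + 49/8.608·6.585 ≈ 188.48 ⇒ 188.
Sub-indices: O₃→479, NO₂→194, PM2.5→126, SO₂→199, CO→188. Ranked high→low: 479, 199, 194, 188, 126. Second-highest sub-index = 199.

199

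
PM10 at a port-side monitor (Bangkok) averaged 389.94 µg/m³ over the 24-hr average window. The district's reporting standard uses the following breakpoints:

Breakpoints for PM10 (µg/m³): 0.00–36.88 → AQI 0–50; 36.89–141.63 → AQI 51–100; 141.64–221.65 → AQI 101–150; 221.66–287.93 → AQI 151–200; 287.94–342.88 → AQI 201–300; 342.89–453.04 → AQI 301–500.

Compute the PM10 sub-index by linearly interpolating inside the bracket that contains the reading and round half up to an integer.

PM10: 389.94 ∈ [342.89, 453.04] ↔ index [301, 500].
301 + (389.94−342.89)·(500−301)/(453.04−342.89) = 301 + 47.05·199/110.15 ≈ 386.00, so AQI = 386.
AQI 386 falls in the Hazardous category.

386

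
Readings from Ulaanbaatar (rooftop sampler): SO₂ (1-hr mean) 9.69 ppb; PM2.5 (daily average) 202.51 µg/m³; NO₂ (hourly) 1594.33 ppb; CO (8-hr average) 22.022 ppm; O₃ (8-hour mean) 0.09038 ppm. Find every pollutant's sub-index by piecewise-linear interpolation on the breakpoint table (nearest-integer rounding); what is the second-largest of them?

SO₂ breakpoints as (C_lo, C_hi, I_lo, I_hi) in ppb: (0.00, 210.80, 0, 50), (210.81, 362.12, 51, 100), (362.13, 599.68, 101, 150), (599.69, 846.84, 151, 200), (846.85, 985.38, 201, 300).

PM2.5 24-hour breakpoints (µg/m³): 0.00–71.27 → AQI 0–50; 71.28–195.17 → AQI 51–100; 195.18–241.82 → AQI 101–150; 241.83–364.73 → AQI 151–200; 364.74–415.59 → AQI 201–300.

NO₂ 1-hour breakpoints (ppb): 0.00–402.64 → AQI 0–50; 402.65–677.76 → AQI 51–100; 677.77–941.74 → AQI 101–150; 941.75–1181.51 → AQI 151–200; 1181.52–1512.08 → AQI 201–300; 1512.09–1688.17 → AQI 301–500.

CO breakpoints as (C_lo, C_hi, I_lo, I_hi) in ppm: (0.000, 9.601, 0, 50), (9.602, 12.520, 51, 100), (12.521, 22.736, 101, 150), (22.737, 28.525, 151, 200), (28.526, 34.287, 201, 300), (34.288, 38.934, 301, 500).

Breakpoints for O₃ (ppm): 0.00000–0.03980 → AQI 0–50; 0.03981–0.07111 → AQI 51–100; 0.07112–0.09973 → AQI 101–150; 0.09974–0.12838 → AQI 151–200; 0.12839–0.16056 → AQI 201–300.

147

SO₂: 9.69 lies in 0.00–210.80, so I_lo=0, I_hi=50, C_lo=0.00, C_hi=210.80.
(50−0)/(210.80−0.00) × (9.69−0.00) + 0 = 50/210.80 × 9.69 + 0 ≈ 2.30 → 2.
PM2.5 202.51: bracket 195.18–241.82 → index 101–150; slope 49/46.64, offset 7.33.
AQI = 101 + 49/46.64·7.33 ≈ 108.70 ⇒ 109.
NO₂ 1594.33: bracket 1512.09–1688.17 → index 301–500; slope 199/176.08, offset 82.24.
AQI = 301 + 199/176.08·82.24 ≈ 393.95 ⇒ 394.
CO: 22.022 lies in 12.521–22.736, so I_lo=101, I_hi=150, C_lo=12.521, C_hi=22.736.
(150−101)/(22.736−12.521) × (22.022−12.521) + 101 = 49/10.215 × 9.501 + 101 ≈ 146.58 → 147.
O₃: row 0.07112–0.09973 (AQI 101–150). (150−101)·(0.09038−0.07112)/(0.09973−0.07112) + 101 = 49·0.01926/0.02861 + 101 ≈ 133.99 → 134.
Sub-indices: SO₂→2, PM2.5→109, NO₂→394, CO→147, O₃→134. Ranked high→low: 394, 147, 134, 109, 2. Second-highest sub-index = 147.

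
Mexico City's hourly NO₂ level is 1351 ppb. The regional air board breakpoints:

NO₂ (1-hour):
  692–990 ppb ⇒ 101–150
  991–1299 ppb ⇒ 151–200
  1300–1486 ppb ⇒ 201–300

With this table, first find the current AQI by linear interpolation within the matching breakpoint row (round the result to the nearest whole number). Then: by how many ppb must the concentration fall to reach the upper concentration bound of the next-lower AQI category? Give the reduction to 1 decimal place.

52.0

NO₂: 1351 ∈ [1300, 1486] ↔ index [201, 300].
201 + (1351−1300)·(300−201)/(1486−1300) = 201 + 51·99/186 ≈ 228.15, so AQI = 228.
Current AQI 228 is in the Very Unhealthy range (201–300). The next-lower category tops out at AQI 200, whose upper concentration bound is 1299 ppb.
Reduction needed = 1351 − 1299 = 52.0 ppb.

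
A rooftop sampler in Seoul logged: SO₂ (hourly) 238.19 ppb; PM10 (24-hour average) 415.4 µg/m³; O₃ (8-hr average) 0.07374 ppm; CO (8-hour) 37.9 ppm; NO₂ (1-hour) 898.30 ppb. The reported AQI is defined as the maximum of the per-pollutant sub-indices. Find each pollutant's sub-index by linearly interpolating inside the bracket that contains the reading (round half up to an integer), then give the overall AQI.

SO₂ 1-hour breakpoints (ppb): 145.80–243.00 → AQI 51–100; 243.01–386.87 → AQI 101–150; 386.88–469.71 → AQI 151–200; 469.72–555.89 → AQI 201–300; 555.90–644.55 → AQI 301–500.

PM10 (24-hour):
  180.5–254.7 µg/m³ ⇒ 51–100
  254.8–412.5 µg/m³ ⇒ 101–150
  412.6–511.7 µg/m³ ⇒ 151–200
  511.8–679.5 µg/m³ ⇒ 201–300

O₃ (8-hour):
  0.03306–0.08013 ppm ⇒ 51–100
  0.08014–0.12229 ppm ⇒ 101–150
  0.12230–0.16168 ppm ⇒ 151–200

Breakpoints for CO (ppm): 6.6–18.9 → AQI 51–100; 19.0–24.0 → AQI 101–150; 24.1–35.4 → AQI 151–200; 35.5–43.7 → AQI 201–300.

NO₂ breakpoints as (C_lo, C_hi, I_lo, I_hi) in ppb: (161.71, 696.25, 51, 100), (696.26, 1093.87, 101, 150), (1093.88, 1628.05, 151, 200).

230

SO₂: 238.19 lies in 145.80–243.00, so I_lo=51, I_hi=100, C_lo=145.80, C_hi=243.00.
(100−51)/(243.00−145.80) × (238.19−145.80) + 51 = 49/97.20 × 92.39 + 51 ≈ 97.58 → 98.
PM10: row 412.6–511.7 (AQI 151–200). (200−151)·(415.4−412.6)/(511.7−412.6) + 151 = 49·2.8/99.1 + 151 ≈ 152.38 → 152.
O₃: 0.07374 ∈ [0.03306, 0.08013] ↔ index [51, 100].
51 + (0.07374−0.03306)·(100−51)/(0.08013−0.03306) = 51 + 0.04068·49/0.04707 ≈ 93.35, so AQI = 93.
CO: row 35.5–43.7 (AQI 201–300). (300−201)·(37.9−35.5)/(43.7−35.5) + 201 = 99·2.4/8.2 + 201 ≈ 229.98 → 230.
NO₂ 898.30: bracket 696.26–1093.87 → index 101–150; slope 49/397.61, offset 202.04.
AQI = 101 + 49/397.61·202.04 ≈ 125.90 ⇒ 126.
Sub-indices: SO₂→98, PM10→152, O₃→93, CO→230, NO₂→126. Overall AQI = max = 230; dominant pollutant is CO.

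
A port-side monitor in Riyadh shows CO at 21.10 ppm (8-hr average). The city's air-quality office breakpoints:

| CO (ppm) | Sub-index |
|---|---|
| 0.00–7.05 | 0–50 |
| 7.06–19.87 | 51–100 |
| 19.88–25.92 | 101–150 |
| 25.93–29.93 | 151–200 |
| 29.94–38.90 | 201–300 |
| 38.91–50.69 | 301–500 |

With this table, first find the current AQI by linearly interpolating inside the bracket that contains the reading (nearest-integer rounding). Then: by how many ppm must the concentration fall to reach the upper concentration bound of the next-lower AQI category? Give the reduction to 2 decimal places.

CO: row 19.88–25.92 (AQI 101–150). (150−101)·(21.10−19.88)/(25.92−19.88) + 101 = 49·1.22/6.04 + 101 ≈ 110.90 → 111.
Current AQI 111 is in the Unhealthy for Sensitive Groups range (101–150). The next-lower category tops out at AQI 100, whose upper concentration bound is 19.87 ppm.
Reduction needed = 21.10 − 19.87 = 1.23 ppm.

1.23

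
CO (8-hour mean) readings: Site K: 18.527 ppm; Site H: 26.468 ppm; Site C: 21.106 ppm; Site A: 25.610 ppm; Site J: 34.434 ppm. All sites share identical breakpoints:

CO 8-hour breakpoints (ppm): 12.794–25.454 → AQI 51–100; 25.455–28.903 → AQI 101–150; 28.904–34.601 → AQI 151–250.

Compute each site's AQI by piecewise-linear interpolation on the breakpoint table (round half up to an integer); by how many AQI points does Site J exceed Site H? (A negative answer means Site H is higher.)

132

Site K: row 12.794–25.454 (AQI 51–100). (100−51)·(18.527−12.794)/(25.454−12.794) + 51 = 49·5.733/12.660 + 51 ≈ 73.19 → 73.
Site H 26.468: bracket 25.455–28.903 → index 101–150; slope 49/3.448, offset 1.013.
AQI = 101 + 49/3.448·1.013 ≈ 115.40 ⇒ 115.
Site C: 21.106 lies in 12.794–25.454, so I_lo=51, I_hi=100, C_lo=12.794, C_hi=25.454.
(100−51)/(25.454−12.794) × (21.106−12.794) + 51 = 49/12.660 × 8.312 + 51 ≈ 83.17 → 83.
Site A 25.610: bracket 25.455–28.903 → index 101–150; slope 49/3.448, offset 0.155.
AQI = 101 + 49/3.448·0.155 ≈ 103.20 ⇒ 103.
Site J 34.434: bracket 28.904–34.601 → index 151–250; slope 99/5.697, offset 5.530.
AQI = 151 + 99/5.697·5.530 ≈ 247.10 ⇒ 247.
AQIs: Site K=73, Site H=115, Site C=83, Site A=103, Site J=247. Site J (247) − Site H (115) = 132.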